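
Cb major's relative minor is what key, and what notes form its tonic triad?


Working:
The relative minor shares the major's key signature and starts on its 6th degree
6th degree = a major 6th above the tonic; a major 6th above Cb is Ab
→ relative minor of Cb major is Ab minor
Tonic triad of Ab minor = root + minor 3rd + perfect 5th = Ab Cb Eb
= Ab minor; triad = Ab Cb Eb


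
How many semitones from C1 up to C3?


Reasoning:
Absolute semitone position = octave×12 + chromatic position
C1: 1×12 + 0 = 12
C3: 3×12 + 0 = 36
Difference = 36 - 12 = 24
= 24 semitones


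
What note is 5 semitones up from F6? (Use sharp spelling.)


Reasoning:
F6: chromatic position 5 in octave 6 → absolute = 6×12 + 5 = 77
Transpose up 5: 77 + 5 = 82
82 = 6×12 + 10 → A# in octave 6
Result = A#6


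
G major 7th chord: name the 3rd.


Step by step:
Major 7th chord = root + major 3rd + perfect 5th + major 7th
Seventh chords stack in thirds, so the letter names are G-B-D-F
Root: G
Major 3rd above G: B
Perfect 5th above G: D
Major 7th above G: F#
The 3rd = B


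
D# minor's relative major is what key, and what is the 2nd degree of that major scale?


Solution.
The relative major shares the key signature and is a minor 3rd above the minor tonic
A minor 3rd above D# is F#
→ relative major of D# minor is F# major
F# major scale: F# G# A# B C# D# E#
= F# major; 2nd degree = G#


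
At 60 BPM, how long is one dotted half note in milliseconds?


One quarter-note beat = 60000 / BPM = 60000 / 60 ms
Dotted half note = 3 × quarter note
Duration = 3 × 60000 / 60 = 180000 / 60
= 3000.0 ms


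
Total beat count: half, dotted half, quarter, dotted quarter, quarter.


Solution.
Beat values:
  half = 2 beats
  dotted half = 3 beats
  quarter = 1 beat
  dotted quarter = 1.5 beats
  quarter = 1 beat
Sum = 2 + 3 + 1 + 1.5 + 1
= 8.5 beats


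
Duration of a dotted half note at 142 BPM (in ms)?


Step by step:
One quarter-note beat = 60000 / BPM = 60000 / 142 ms
Dotted half note = 3 × quarter note
Duration = 3 × 60000 / 142 = 180000 / 142
= 1267.6 ms


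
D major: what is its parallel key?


Let's work it out.
Parallel keys share the same tonic but differ in mode
D major → parallel is D minor
= D minor


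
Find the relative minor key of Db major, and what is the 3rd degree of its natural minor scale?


The relative minor shares the major's key signature and starts on its 6th degree
6th degree = a major 6th above the tonic; a major 6th above Db is Bb
→ relative minor of Db major is Bb minor
Bb natural minor scale: Bb C Db Eb F Gb Ab
= Bb minor; 3rd degree = Db


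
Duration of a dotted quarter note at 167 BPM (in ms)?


Reasoning:
One quarter-note beat = 60000 / BPM = 60000 / 167 ms
Dotted quarter note = 3/2 × quarter note
Duration = 3/2 × 60000 / 167 = 90000 / 167
= 538.9 ms


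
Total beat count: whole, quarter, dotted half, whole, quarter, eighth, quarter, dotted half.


Beat values:
  whole = 4 beats
  quarter = 1 beat
  dotted half = 3 beats
  whole = 4 beats
  quarter = 1 beat
  eighth = 0.5 beats
  quarter = 1 beat
  dotted half = 3 beats
Sum = 4 + 1 + 3 + 4 + 1 + 0.5 + 1 + 3
= 17.5 beats


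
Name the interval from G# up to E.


Solution.
Letter names: G → E spans 6 letter names → a 6th
Semitones: G# → E = 8 half-steps
A 6th of 8 semitones is a minor 6th
= minor 6th


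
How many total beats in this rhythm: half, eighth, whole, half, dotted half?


Step by step:
Beat values:
  half = 2 beats
  eighth = 0.5 beats
  whole = 4 beats
  half = 2 beats
  dotted half = 3 beats
Sum = 2 + 0.5 + 4 + 2 + 3
= 11.5 beats


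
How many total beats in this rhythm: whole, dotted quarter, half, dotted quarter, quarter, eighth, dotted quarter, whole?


Beat values:
  whole = 4 beats
  dotted quarter = 1.5 beats
  half = 2 beats
  dotted quarter = 1.5 beats
  quarter = 1 beat
  eighth = 0.5 beats
  dotted quarter = 1.5 beats
  whole = 4 beats
Sum = 4 + 1.5 + 2 + 1.5 + 1 + 0.5 + 1.5 + 4
= 16 beats


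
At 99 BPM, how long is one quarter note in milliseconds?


Let's work it out.
One quarter-note beat = 60000 / BPM = 60000 / 99 ms
Duration = 60000 / 99
= 606.1 ms


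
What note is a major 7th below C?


Solution.
A 7th spans 7 letter names, so from C we land on D
A major 7th = 11 semitones below C
Spell D at that pitch: Db
= Db


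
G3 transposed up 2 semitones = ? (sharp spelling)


G3: chromatic position 7 in octave 3 → absolute = 3×12 + 7 = 43
Transpose up 2: 43 + 2 = 45
45 = 3×12 + 9 → A in octave 3
Result = A3


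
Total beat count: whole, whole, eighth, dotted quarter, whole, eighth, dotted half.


Solution.
Beat values:
  whole = 4 beats
  whole = 4 beats
  eighth = 0.5 beats
  dotted quarter = 1.5 beats
  whole = 4 beats
  eighth = 0.5 beats
  dotted half = 3 beats
Sum = 4 + 4 + 0.5 + 1.5 + 4 + 0.5 + 3
= 17.5 beats


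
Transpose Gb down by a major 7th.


Reasoning:
major 7th: 7 letter names, 11 semitones
Letter: G - 6 → A
Pitch: Gb - 11 semitones, spelled as an A → Abb
= Abb


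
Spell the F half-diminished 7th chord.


Reasoning:
Half-diminished 7th chord = root + minor 3rd + diminished 5th + minor 7th
Seventh chords stack in thirds, so the letter names are F-A-C-E
Root: F
Minor 3rd above F: Ab
Diminished 5th above F: Cb
Minor 7th above F: Eb
Chord = F Ab Cb Eb


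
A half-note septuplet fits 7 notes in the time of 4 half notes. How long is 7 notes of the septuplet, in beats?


Septuplet: 7 notes occupy the space of 4 half notes
Space = 4 × 2 = 8 beats
Each septuplet note = 8 / 7 = 8/7 beats
7 notes = 7 × 8/7 = 8
= 8 beats


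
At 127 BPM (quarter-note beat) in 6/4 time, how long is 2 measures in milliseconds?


Let's work it out.
Quarter-note beat duration = 60000 / 127 ms
Beats per measure (6/4) = 6
One measure = 6 × 60000 / 127 = 360000 / 127 ms
2 measures = 2 × 360000 / 127 = 720000 / 127
= 5669.3 ms


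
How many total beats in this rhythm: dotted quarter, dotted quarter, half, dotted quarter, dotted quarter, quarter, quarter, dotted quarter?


Working:
Beat values:
  dotted quarter = 1.5 beats
  dotted quarter = 1.5 beats
  half = 2 beats
  dotted quarter = 1.5 beats
  dotted quarter = 1.5 beats
  quarter = 1 beat
  quarter = 1 beat
  dotted quarter = 1.5 beats
Sum = 1.5 + 1.5 + 2 + 1.5 + 1.5 + 1 + 1 + 1.5
= 11.5 beats


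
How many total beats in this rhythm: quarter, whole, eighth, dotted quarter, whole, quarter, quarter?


Step by step:
Beat values:
  quarter = 1 beat
  whole = 4 beats
  eighth = 0.5 beats
  dotted quarter = 1.5 beats
  whole = 4 beats
  quarter = 1 beat
  quarter = 1 beat
Sum = 1 + 4 + 0.5 + 1.5 + 4 + 1 + 1
= 13 beats


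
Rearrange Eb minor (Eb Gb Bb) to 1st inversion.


Root position: Eb Gb Bb
1st inversion: move root up an octave
Bass note: Gb
Notes (bottom to top) = Gb Bb Eb


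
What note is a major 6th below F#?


Step by step:
A 6th spans 6 letter names, so from F we land on A
A major 6th = 9 semitones below F#
Spell A at that pitch: A
= A


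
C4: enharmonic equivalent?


Solution.
Enharmonic notes sound the same pitch but are spelled with different letter names
C and Dbb name the same pitch class
= Dbb4


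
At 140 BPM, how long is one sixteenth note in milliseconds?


Solution.
One quarter-note beat = 60000 / BPM = 60000 / 140 ms
Sixteenth note = 1/4 × quarter note
Duration = 1/4 × 60000 / 140 = 15000 / 140
= 107.1 ms


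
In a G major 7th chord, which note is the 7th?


Major 7th chord = root + major 3rd + perfect 5th + major 7th
Seventh chords stack in thirds, so the letter names are G-B-D-F
Root: G
Major 3rd above G: B
Perfect 5th above G: D
Major 7th above G: F#
The 7th = F#


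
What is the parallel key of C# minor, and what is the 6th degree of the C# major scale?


Reasoning:
Parallel keys share the same tonic but differ in mode
C# minor → parallel is C# major
C# major scale: C# D# E# F# G# A# B#
= C# major; 6th degree = A#


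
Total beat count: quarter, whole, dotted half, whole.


Working:
Beat values:
  quarter = 1 beat
  whole = 4 beats
  dotted half = 3 beats
  whole = 4 beats
Sum = 1 + 4 + 3 + 4
= 12 beats


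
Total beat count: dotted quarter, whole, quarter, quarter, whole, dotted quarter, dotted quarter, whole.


Working:
Beat values:
  dotted quarter = 1.5 beats
  whole = 4 beats
  quarter = 1 beat
  quarter = 1 beat
  whole = 4 beats
  dotted quarter = 1.5 beats
  dotted quarter = 1.5 beats
  whole = 4 beats
Sum = 1.5 + 4 + 1 + 1 + 4 + 1.5 + 1.5 + 4
= 18.5 beats


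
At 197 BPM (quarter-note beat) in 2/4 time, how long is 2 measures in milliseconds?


Quarter-note beat duration = 60000 / 197 ms
Beats per measure (2/4) = 2
One measure = 2 × 60000 / 197 = 120000 / 197 ms
2 measures = 2 × 120000 / 197 = 240000 / 197
= 1218.3 ms


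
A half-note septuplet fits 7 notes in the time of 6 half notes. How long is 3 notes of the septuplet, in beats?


Reasoning:
Septuplet: 7 notes occupy the space of 6 half notes
Space = 6 × 2 = 12 beats
Each septuplet note = 12 / 7 = 12/7 beats
3 notes = 3 × 12/7 = 36/7
= 36/7 beats


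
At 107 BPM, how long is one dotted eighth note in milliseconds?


One quarter-note beat = 60000 / BPM = 60000 / 107 ms
Dotted eighth note = 3/4 × quarter note
Duration = 3/4 × 60000 / 107 = 45000 / 107
= 420.6 ms


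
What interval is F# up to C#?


Step by step:
Letter names: F → C spans 5 letter names → a 5th
Semitones: F# → C# = 7 half-steps
A 5th of 7 semitones is a perfect 5th
= perfect 5th


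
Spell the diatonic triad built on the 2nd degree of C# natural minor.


Step by step:
C# natural minor scale: C# D# E F# G# A B
Diatonic triad on degree 2 stacks scale notes 2, 4, 6: D# F# A
D#→F# = 3 semitones; D#→A = 6 semitones → diminished triad
= D# F# A (diminished)


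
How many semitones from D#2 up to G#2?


Absolute semitone position = octave×12 + chromatic position
D#2: 2×12 + 3 = 27
G#2: 2×12 + 8 = 32
Difference = 32 - 27 = 5
= 5 semitones


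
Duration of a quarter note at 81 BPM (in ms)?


Step by step:
One quarter-note beat = 60000 / BPM = 60000 / 81 ms
Duration = 60000 / 81
= 740.7 ms


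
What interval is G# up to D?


Working:
Letter names: G → D spans 5 letter names → a 5th
Semitones: G# → D = 6 half-steps
A 5th of 6 semitones is a diminished 5th
= diminished 5th


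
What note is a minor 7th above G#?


Reasoning:
A 7th spans 7 letter names, so from G we land on F
A minor 7th = 10 semitones above G#
Spell F at that pitch: F#
= F#


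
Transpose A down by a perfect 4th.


Let's work it out.
perfect 4th: 4 letter names, 5 semitones
Letter: A - 3 → E
Pitch: A - 5 semitones, spelled as an E → E
= E


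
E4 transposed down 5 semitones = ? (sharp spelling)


Reasoning:
E4: chromatic position 4 in octave 4 → absolute = 4×12 + 4 = 52
Transpose down 5: 52 - 5 = 47
47 = 3×12 + 11 → B in octave 3
Result = B3


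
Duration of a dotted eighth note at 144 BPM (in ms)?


Working:
One quarter-note beat = 60000 / BPM = 60000 / 144 ms
Dotted eighth note = 3/4 × quarter note
Duration = 3/4 × 60000 / 144 = 45000 / 144
= 312.5 ms


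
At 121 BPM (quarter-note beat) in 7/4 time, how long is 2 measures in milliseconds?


Solution.
Quarter-note beat duration = 60000 / 121 ms
Beats per measure (7/4) = 7
One measure = 7 × 60000 / 121 = 420000 / 121 ms
2 measures = 2 × 420000 / 121 = 840000 / 121
= 6942.1 ms


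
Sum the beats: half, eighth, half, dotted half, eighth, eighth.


Reasoning:
Beat values:
  half = 2 beats
  eighth = 0.5 beats
  half = 2 beats
  dotted half = 3 beats
  eighth = 0.5 beats
  eighth = 0.5 beats
Sum = 2 + 0.5 + 2 + 3 + 0.5 + 0.5
= 8.5 beats


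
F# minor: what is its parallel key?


Step by step:
Parallel keys share the same tonic but differ in mode
F# minor → parallel is F# major
= F# major


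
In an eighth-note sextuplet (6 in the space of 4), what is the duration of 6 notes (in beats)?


Working:
Sextuplet: 6 notes occupy the space of 4 eighth notes
Space = 4 × 1/2 = 2 beats
Each sextuplet note = 2 / 6 = 1/3 beats
6 notes = 6 × 1/3 = 2
= 2 beats


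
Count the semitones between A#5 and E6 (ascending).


Working:
Absolute semitone position = octave×12 + chromatic position
A#5: 5×12 + 10 = 70
E6: 6×12 + 4 = 76
Difference = 76 - 70 = 6
= 6 semitones


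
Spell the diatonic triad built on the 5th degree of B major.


Solution.
B major scale: B C# D# E F# G# A#
Diatonic triad on degree 5 stacks scale notes 5, 7, 2: F# A# C#
F#→A# = 4 semitones; F#→C# = 7 semitones → major triad
= F# A# C# (major)


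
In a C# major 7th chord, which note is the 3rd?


Step by step:
Major 7th chord = root + major 3rd + perfect 5th + major 7th
Seventh chords stack in thirds, so the letter names are C-E-G-B
Root: C#
Major 3rd above C#: E#
Perfect 5th above C#: G#
Major 7th above C#: B#
The 3rd = E#


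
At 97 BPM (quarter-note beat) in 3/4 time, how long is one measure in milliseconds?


Step by step:
Quarter-note beat duration = 60000 / 97 ms
Beats per measure (3/4) = 3
One measure = 3 × 60000 / 97 = 180000 / 97 ms
= 1855.7 ms


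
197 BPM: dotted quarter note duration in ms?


Solution.
One quarter-note beat = 60000 / BPM = 60000 / 197 ms
Dotted quarter note = 3/2 × quarter note
Duration = 3/2 × 60000 / 197 = 90000 / 197
= 456.9 ms


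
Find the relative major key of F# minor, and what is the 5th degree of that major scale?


Working:
The relative major shares the key signature and is a minor 3rd above the minor tonic
A minor 3rd above F# is A
→ relative major of F# minor is A major
A major scale: A B C# D E F# G#
= A major; 5th degree = E


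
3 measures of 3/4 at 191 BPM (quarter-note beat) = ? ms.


Reasoning:
Quarter-note beat duration = 60000 / 191 ms
Beats per measure (3/4) = 3
One measure = 3 × 60000 / 191 = 180000 / 191 ms
3 measures = 3 × 180000 / 191 = 540000 / 191
= 2827.2 ms


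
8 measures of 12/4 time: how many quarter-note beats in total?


Reasoning:
Time signature 12/4: the bottom number 4 means the quarter note gets one count
The top number 12 means 12 quarter-note beats per measure
Total = 12 × 8 measures
= 96 quarter-note beats


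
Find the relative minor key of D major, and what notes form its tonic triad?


The relative minor shares the major's key signature and starts on its 6th degree
6th degree = a major 6th above the tonic; a major 6th above D is B
→ relative minor of D major is B minor
Tonic triad of B minor = root + minor 3rd + perfect 5th = B D F#
= B minor; triad = B D F#


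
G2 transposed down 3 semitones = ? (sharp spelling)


Let's work it out.
G2: chromatic position 7 in octave 2 → absolute = 2×12 + 7 = 31
Transpose down 3: 31 - 3 = 28
28 = 2×12 + 4 → E in octave 2
Result = E2


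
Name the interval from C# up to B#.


Reasoning:
Letter names: C → B spans 7 letter names → a 7th
Semitones: C# → B# = 11 half-steps
A 7th of 11 semitones is a major 7th
= major 7th


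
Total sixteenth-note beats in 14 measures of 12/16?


Let's work it out.
Time signature 12/16: the bottom number 16 means the sixteenth note gets one count
The top number 12 means 12 sixteenth-note beats per measure
Total = 12 × 14 measures
= 168 sixteenth-note beats


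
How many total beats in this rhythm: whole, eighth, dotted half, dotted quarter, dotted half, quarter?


Reasoning:
Beat values:
  whole = 4 beats
  eighth = 0.5 beats
  dotted half = 3 beats
  dotted quarter = 1.5 beats
  dotted half = 3 beats
  quarter = 1 beat
Sum = 4 + 0.5 + 3 + 1.5 + 3 + 1
= 13 beats


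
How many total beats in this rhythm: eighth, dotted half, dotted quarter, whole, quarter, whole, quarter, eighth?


Beat values:
  eighth = 0.5 beats
  dotted half = 3 beats
  dotted quarter = 1.5 beats
  whole = 4 beats
  quarter = 1 beat
  whole = 4 beats
  quarter = 1 beat
  eighth = 0.5 beats
Sum = 0.5 + 3 + 1.5 + 4 + 1 + 4 + 1 + 0.5
= 15.5 beats


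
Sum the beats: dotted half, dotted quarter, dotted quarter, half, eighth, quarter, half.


Solution.
Beat values:
  dotted half = 3 beats
  dotted quarter = 1.5 beats
  dotted quarter = 1.5 beats
  half = 2 beats
  eighth = 0.5 beats
  quarter = 1 beat
  half = 2 beats
Sum = 3 + 1.5 + 1.5 + 2 + 0.5 + 1 + 2
= 11.5 beats


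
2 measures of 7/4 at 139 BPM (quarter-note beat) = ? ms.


Quarter-note beat duration = 60000 / 139 ms
Beats per measure (7/4) = 7
One measure = 7 × 60000 / 139 = 420000 / 139 ms
2 measures = 2 × 420000 / 139 = 840000 / 139
= 6043.2 ms


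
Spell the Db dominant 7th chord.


Dominant 7th chord = root + major 3rd + perfect 5th + minor 7th
Seventh chords stack in thirds, so the letter names are D-F-A-C
Root: Db
Major 3rd above Db: F
Perfect 5th above Db: Ab
Minor 7th above Db: Cb
Chord = Db F Ab Cb


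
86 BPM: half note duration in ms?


One quarter-note beat = 60000 / BPM = 60000 / 86 ms
Half note = 2 × quarter note
Duration = 2 × 60000 / 86 = 120000 / 86
= 1395.3 ms


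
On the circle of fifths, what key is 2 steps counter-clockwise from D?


Each counter-clockwise step moves down a perfect 5th (= up a perfect 4th)
From D: D → G → C
= C


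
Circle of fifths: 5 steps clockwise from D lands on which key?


Working:
Each clockwise step on the circle of fifths moves up a perfect 5th
From D: D → A → E → B → F#/Gb → Db
= Db


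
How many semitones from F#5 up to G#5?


Solution.
Absolute semitone position = octave×12 + chromatic position
F#5: 5×12 + 6 = 66
G#5: 5×12 + 8 = 68
Difference = 68 - 66 = 2
= 2 semitones


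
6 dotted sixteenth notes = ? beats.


Base sixteenth note = 1/4 beats
Dot 1 adds half the previous value: +1/8
One dotted sixteenth = 1/4 + 1/8 = 3/8
6 of them = 6 × 3/8 = 9/4
= 9/4 beats


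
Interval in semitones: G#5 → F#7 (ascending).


Solution.
Absolute semitone position = octave×12 + chromatic position
G#5: 5×12 + 8 = 68
F#7: 7×12 + 6 = 90
Difference = 90 - 68 = 22
= 22 semitones


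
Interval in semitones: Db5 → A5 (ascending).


Working:
Absolute semitone position = octave×12 + chromatic position
Db5: 5×12 + 1 = 61
A5: 5×12 + 9 = 69
Difference = 69 - 61 = 8
= 8 semitones


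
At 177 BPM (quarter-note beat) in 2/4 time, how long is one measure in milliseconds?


Reasoning:
Quarter-note beat duration = 60000 / 177 ms
Beats per measure (2/4) = 2
One measure = 2 × 60000 / 177 = 120000 / 177 ms
= 678.0 ms


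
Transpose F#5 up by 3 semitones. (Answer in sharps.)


Step by step:
F#5: chromatic position 6 in octave 5 → absolute = 5×12 + 6 = 66
Transpose up 3: 66 + 3 = 69
69 = 5×12 + 9 → A in octave 5
Result = A5


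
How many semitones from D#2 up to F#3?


Step by step:
Absolute semitone position = octave×12 + chromatic position
D#2: 2×12 + 3 = 27
F#3: 3×12 + 6 = 42
Difference = 42 - 27 = 15
= 15 semitones


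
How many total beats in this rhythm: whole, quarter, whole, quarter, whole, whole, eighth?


Let's work it out.
Beat values:
  whole = 4 beats
  quarter = 1 beat
  whole = 4 beats
  quarter = 1 beat
  whole = 4 beats
  whole = 4 beats
  eighth = 0.5 beats
Sum = 4 + 1 + 4 + 1 + 4 + 4 + 0.5
= 18.5 beats


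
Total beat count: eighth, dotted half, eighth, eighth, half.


Beat values:
  eighth = 0.5 beats
  dotted half = 3 beats
  eighth = 0.5 beats
  eighth = 0.5 beats
  half = 2 beats
Sum = 0.5 + 3 + 0.5 + 0.5 + 2
= 6.5 beats


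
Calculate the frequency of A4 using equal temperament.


Step by step:
f = 440 × 2^(n/12) where n = semitones from A4
A4: 0 semitones from A4
f = 440 × 2^(0/12)
f = 440.00 Hz


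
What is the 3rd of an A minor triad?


Step by step:
Minor triad = root + minor 3rd (3 semitones) + perfect 5th (7 semitones)
A triad on A stacks thirds, so the chord tones use letter names A-C-E
Root: A
Minor 3rd above A: C
Perfect 5th above A: E
The 3rd = C


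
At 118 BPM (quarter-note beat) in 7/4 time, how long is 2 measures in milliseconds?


Working:
Quarter-note beat duration = 60000 / 118 ms
Beats per measure (7/4) = 7
One measure = 7 × 60000 / 118 = 420000 / 118 ms
2 measures = 2 × 420000 / 118 = 840000 / 118
= 7118.6 ms


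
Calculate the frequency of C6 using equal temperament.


Let's work it out.
f = 440 × 2^(n/12) where n = semitones from A4
C6: 15 semitones from A4
f = 440 × 2^(15/12)
f = 1046.50 Hz


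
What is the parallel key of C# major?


Reasoning:
Parallel keys share the same tonic but differ in mode
C# major → parallel is C# minor
= C# minor


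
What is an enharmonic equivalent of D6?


Enharmonic notes sound the same pitch but are spelled with different letter names
D and C## name the same pitch class
= C##6


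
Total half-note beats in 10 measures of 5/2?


Let's work it out.
Time signature 5/2: the bottom number 2 means the half note gets one count
The top number 5 means 5 half-note beats per measure
Total = 5 × 10 measures
= 50 half-note beats


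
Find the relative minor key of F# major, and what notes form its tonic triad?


Solution.
The relative minor shares the major's key signature and starts on its 6th degree
6th degree = a major 6th above the tonic; a major 6th above F# is D#
→ relative minor of F# major is D# minor
Tonic triad of D# minor = root + minor 3rd + perfect 5th = D# F# A#
= D# minor; triad = D# F# A#


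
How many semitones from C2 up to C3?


Working:
Absolute semitone position = octave×12 + chromatic position
C2: 2×12 + 0 = 24
C3: 3×12 + 0 = 36
Difference = 36 - 24 = 12
= 12 semitones


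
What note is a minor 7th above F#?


Step by step:
A 7th spans 7 letter names, so from F we land on E
A minor 7th = 10 semitones above F#
Spell E at that pitch: E
= E


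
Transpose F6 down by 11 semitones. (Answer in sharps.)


F6: chromatic position 5 in octave 6 → absolute = 6×12 + 5 = 77
Transpose down 11: 77 - 11 = 66
66 = 5×12 + 6 → F# in octave 5
Result = F#5


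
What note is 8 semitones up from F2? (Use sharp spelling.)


F2: chromatic position 5 in octave 2 → absolute = 2×12 + 5 = 29
Transpose up 8: 29 + 8 = 37
37 = 3×12 + 1 → C# in octave 3
Result = C#3


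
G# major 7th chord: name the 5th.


Let's work it out.
Major 7th chord = root + major 3rd + perfect 5th + major 7th
Seventh chords stack in thirds, so the letter names are G-B-D-F
Root: G#
Major 3rd above G#: B#
Perfect 5th above G#: D#
Major 7th above G#: F##
The 5th = D#


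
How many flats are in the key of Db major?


Step by step:
Flat major keys: C(0), F(1), Bb(2), Eb(3), Ab(4), Db(5), Gb(6), Cb(7)
Db major has 5 flats
Order of flats: Bb Eb Ab Db Gb Cb Fb → first 5: Bb, Eb, Ab, Db, Gb
= 5 flats


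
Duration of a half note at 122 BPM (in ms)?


Step by step:
One quarter-note beat = 60000 / BPM = 60000 / 122 ms
Half note = 2 × quarter note
Duration = 2 × 60000 / 122 = 120000 / 122
= 983.6 ms


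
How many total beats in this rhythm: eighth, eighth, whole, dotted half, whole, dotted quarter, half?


Beat values:
  eighth = 0.5 beats
  eighth = 0.5 beats
  whole = 4 beats
  dotted half = 3 beats
  whole = 4 beats
  dotted quarter = 1.5 beats
  half = 2 beats
Sum = 0.5 + 0.5 + 4 + 3 + 4 + 1.5 + 2
= 15.5 beats


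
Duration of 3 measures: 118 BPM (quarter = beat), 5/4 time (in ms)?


Solution.
Quarter-note beat duration = 60000 / 118 ms
Beats per measure (5/4) = 5
One measure = 5 × 60000 / 118 = 300000 / 118 ms
3 measures = 3 × 300000 / 118 = 900000 / 118
= 7627.1 ms


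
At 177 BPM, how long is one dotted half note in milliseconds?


Solution.
One quarter-note beat = 60000 / BPM = 60000 / 177 ms
Dotted half note = 3 × quarter note
Duration = 3 × 60000 / 177 = 180000 / 177
= 1016.9 ms


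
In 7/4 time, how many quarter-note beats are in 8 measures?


Solution.
Time signature 7/4: the bottom number 4 means the quarter note gets one count
The top number 7 means 7 quarter-note beats per measure
Total = 7 × 8 measures
= 56 quarter-note beats


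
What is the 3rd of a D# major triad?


Solution.
Major triad = root + major 3rd (4 semitones) + perfect 5th (7 semitones)
A triad on D# stacks thirds, so the chord tones use letter names D-F-A
Root: D#
Major 3rd above D#: F##
Perfect 5th above D#: A#
The 3rd = F##


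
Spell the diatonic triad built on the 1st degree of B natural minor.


Solution.
B natural minor scale: B C# D E F# G A
Diatonic triad on degree 1 stacks scale notes 1, 3, 5: B D F#
B→D = 3 semitones; B→F# = 7 semitones → minor triad
= B D F# (minor)


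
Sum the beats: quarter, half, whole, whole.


Reasoning:
Beat values:
  quarter = 1 beat
  half = 2 beats
  whole = 4 beats
  whole = 4 beats
Sum = 1 + 2 + 4 + 4
= 11 beats


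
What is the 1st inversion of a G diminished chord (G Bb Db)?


Root position: G Bb Db
1st inversion: move root up an octave
Bass note: Bb
Notes (bottom to top) = Bb Db G


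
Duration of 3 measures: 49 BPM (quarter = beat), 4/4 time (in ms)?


Quarter-note beat duration = 60000 / 49 ms
Beats per measure (4/4) = 4
One measure = 4 × 60000 / 49 = 240000 / 49 ms
3 measures = 3 × 240000 / 49 = 720000 / 49
= 14693.9 ms


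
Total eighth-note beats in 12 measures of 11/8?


Working:
Time signature 11/8: the bottom number 8 means the eighth note gets one count
The top number 11 means 11 eighth-note beats per measure
Total = 11 × 12 measures
= 132 eighth-note beats


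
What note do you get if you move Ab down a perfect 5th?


Solution.
perfect 5th: 5 letter names, 7 semitones
Letter: A - 4 → D
Pitch: Ab - 7 semitones, spelled as a D → Db
= Db


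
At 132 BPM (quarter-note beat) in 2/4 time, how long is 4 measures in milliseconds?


Quarter-note beat duration = 60000 / 132 ms
Beats per measure (2/4) = 2
One measure = 2 × 60000 / 132 = 120000 / 132 ms
4 measures = 4 × 120000 / 132 = 480000 / 132
= 3636.4 ms


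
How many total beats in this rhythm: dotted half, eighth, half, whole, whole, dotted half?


Let's work it out.
Beat values:
  dotted half = 3 beats
  eighth = 0.5 beats
  half = 2 beats
  whole = 4 beats
  whole = 4 beats
  dotted half = 3 beats
Sum = 3 + 0.5 + 2 + 4 + 4 + 3
= 16.5 beats


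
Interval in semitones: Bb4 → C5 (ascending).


Step by step:
Absolute semitone position = octave×12 + chromatic position
Bb4: 4×12 + 10 = 58
C5: 5×12 + 0 = 60
Difference = 60 - 58 = 2
= 2 semitones


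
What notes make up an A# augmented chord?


Solution.
Augmented triad = root + major 3rd (4 semitones) + augmented 5th (8 semitones)
A triad on A# stacks thirds, so the chord tones use letter names A-C-E
Root: A#
Major 3rd above A#: C##
Augmented 5th above A#: E##
Chord = A# C## E##


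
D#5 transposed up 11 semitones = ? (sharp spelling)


Solution.
D#5: chromatic position 3 in octave 5 → absolute = 5×12 + 3 = 63
Transpose up 11: 63 + 11 = 74
74 = 6×12 + 2 → D in octave 6
Result = D6


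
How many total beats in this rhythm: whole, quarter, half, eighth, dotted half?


Beat values:
  whole = 4 beats
  quarter = 1 beat
  half = 2 beats
  eighth = 0.5 beats
  dotted half = 3 beats
Sum = 4 + 1 + 2 + 0.5 + 3
= 10.5 beats


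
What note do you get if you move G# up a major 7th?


major 7th: 7 letter names, 11 semitones
Letter: G + 6 → F
Pitch: G# + 11 semitones, spelled as an F → F##
= F##


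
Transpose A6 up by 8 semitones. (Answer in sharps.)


Reasoning:
A6: chromatic position 9 in octave 6 → absolute = 6×12 + 9 = 81
Transpose up 8: 81 + 8 = 89
89 = 7×12 + 5 → F in octave 7
Result = F7


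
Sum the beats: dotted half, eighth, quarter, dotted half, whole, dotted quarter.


Let's work it out.
Beat values:
  dotted half = 3 beats
  eighth = 0.5 beats
  quarter = 1 beat
  dotted half = 3 beats
  whole = 4 beats
  dotted quarter = 1.5 beats
Sum = 3 + 0.5 + 1 + 3 + 4 + 1.5
= 13 beats


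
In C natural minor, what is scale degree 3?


Reasoning:
Natural minor scale pattern: W-H-W-W-H-W-W (2-1-2-2-1-2-2 semitones)
Starting from C:
  C + 2 semitones → D
  D + 1 semitone → Eb
  Eb + 2 semitones → F
  F + 2 semitones → G
  G + 1 semitone → Ab
  Ab + 2 semitones → Bb
  Bb + 2 semitones → C
Scale: C D Eb F G Ab Bb
Degree 3 = Eb


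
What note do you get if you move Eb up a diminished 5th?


diminished 5th: 5 letter names, 6 semitones
Letter: E + 4 → B
Pitch: Eb + 6 semitones, spelled as a B → Bbb
= Bbb


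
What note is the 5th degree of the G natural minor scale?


Step by step:
Natural minor scale pattern: W-H-W-W-H-W-W (2-1-2-2-1-2-2 semitones)
Starting from G:
  G + 2 semitones → A
  A + 1 semitone → Bb
  Bb + 2 semitones → C
  C + 2 semitones → D
  D + 1 semitone → Eb
  Eb + 2 semitones → F
  F + 2 semitones → G
Scale: G A Bb C D Eb F
Degree 5 = D


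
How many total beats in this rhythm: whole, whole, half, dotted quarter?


Step by step:
Beat values:
  whole = 4 beats
  whole = 4 beats
  half = 2 beats
  dotted quarter = 1.5 beats
Sum = 4 + 4 + 2 + 1.5
= 11.5 beats


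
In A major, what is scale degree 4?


Solution.
Major scale pattern: W-W-H-W-W-W-H (2-2-1-2-2-2-1 semitones)
Starting from A:
  A + 2 semitones → B
  B + 2 semitones → C#
  C# + 1 semitone → D
  D + 2 semitones → E
  E + 2 semitones → F#
  F# + 2 semitones → G#
  G# + 1 semitone → A
Scale: A B C# D E F# G#
Degree 4 = D


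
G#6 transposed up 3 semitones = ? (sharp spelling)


Let's work it out.
G#6: chromatic position 8 in octave 6 → absolute = 6×12 + 8 = 80
Transpose up 3: 80 + 3 = 83
83 = 6×12 + 11 → B in octave 6
Result = B6


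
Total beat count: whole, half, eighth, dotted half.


Solution.
Beat values:
  whole = 4 beats
  half = 2 beats
  eighth = 0.5 beats
  dotted half = 3 beats
Sum = 4 + 2 + 0.5 + 3
= 9.5 beats


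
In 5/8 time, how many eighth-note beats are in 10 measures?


Time signature 5/8: the bottom number 8 means the eighth note gets one count
The top number 5 means 5 eighth-note beats per measure
Total = 5 × 10 measures
= 50 eighth-note beats


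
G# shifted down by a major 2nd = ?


Working:
major 2nd: 2 letter names, 2 semitones
Letter: G - 1 → F
Pitch: G# - 2 semitones, spelled as an F → F#
= F#


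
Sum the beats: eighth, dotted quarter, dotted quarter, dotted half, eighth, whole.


Beat values:
  eighth = 0.5 beats
  dotted quarter = 1.5 beats
  dotted quarter = 1.5 beats
  dotted half = 3 beats
  eighth = 0.5 beats
  whole = 4 beats
Sum = 0.5 + 1.5 + 1.5 + 3 + 0.5 + 4
= 11 beats


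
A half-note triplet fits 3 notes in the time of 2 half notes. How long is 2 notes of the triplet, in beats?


Step by step:
Triplet: 3 notes occupy the space of 2 half notes
Space = 2 × 2 = 4 beats
Each triplet note = 4 / 3 = 4/3 beats
2 notes = 2 × 4/3 = 8/3
= 8/3 beats


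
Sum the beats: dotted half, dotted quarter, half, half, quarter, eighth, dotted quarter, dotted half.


Working:
Beat values:
  dotted half = 3 beats
  dotted quarter = 1.5 beats
  half = 2 beats
  half = 2 beats
  quarter = 1 beat
  eighth = 0.5 beats
  dotted quarter = 1.5 beats
  dotted half = 3 beats
Sum = 3 + 1.5 + 2 + 2 + 1 + 0.5 + 1.5 + 3
= 14.5 beats


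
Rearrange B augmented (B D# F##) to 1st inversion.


Solution.
Root position: B D# F##
1st inversion: move root up an octave
Bass note: D#
Notes (bottom to top) = D# F## B


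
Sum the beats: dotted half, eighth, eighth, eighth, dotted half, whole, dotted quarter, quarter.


Beat values:
  dotted half = 3 beats
  eighth = 0.5 beats
  eighth = 0.5 beats
  eighth = 0.5 beats
  dotted half = 3 beats
  whole = 4 beats
  dotted quarter = 1.5 beats
  quarter = 1 beat
Sum = 3 + 0.5 + 0.5 + 0.5 + 3 + 4 + 1.5 + 1
= 14 beats


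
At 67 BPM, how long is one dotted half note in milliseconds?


One quarter-note beat = 60000 / BPM = 60000 / 67 ms
Dotted half note = 3 × quarter note
Duration = 3 × 60000 / 67 = 180000 / 67
= 2686.6 ms


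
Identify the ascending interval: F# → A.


Letter names: F → A spans 3 letter names → a 3rd
Semitones: F# → A = 3 half-steps
A 3rd of 3 semitones is a minor 3rd
= minor 3rd


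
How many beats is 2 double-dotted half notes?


Reasoning:
Base half note = 2 beats
Dot 1 adds half the previous value: +1
Dot 2 adds half the previous value: +1/2
One double-dotted half = 2 + 1 + 1/2 = 7/2
2 of them = 2 × 7/2 = 7
= 7 beats


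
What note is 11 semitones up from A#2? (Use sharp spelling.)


Step by step:
A#2: chromatic position 10 in octave 2 → absolute = 2×12 + 10 = 34
Transpose up 11: 34 + 11 = 45
45 = 3×12 + 9 → A in octave 3
Result = A3


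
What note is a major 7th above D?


Solution.
A 7th spans 7 letter names, so from D we land on C
A major 7th = 11 semitones above D
Spell C at that pitch: C#
= C#


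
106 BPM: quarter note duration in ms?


One quarter-note beat = 60000 / BPM = 60000 / 106 ms
Duration = 60000 / 106
= 566.0 ms


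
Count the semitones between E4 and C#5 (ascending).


Solution.
Absolute semitone position = octave×12 + chromatic position
E4: 4×12 + 4 = 52
C#5: 5×12 + 1 = 61
Difference = 61 - 52 = 9
= 9 semitones


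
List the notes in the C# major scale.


Working:
Major scale pattern: W-W-H-W-W-W-H (2-2-1-2-2-2-1 semitones)
Starting from C#:
  C# + 2 semitones → D#
  D# + 2 semitones → E#
  E# + 1 semitone → F#
  F# + 2 semitones → G#
  G# + 2 semitones → A#
  A# + 2 semitones → B#
  B# + 1 semitone → C#
Scale = C# D# E# F# G# A# B#


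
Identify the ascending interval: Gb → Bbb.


Solution.
Letter names: G → B spans 3 letter names → a 3rd
Semitones: Gb → Bbb = 3 half-steps
A 3rd of 3 semitones is a minor 3rd
= minor 3rd


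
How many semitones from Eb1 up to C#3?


Solution.
Absolute semitone position = octave×12 + chromatic position
Eb1: 1×12 + 3 = 15
C#3: 3×12 + 1 = 37
Difference = 37 - 15 = 22
= 22 semitones


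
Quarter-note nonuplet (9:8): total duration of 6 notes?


Nonuplet: 9 notes occupy the space of 8 quarter notes
Space = 8 × 1 = 8 beats
Each nonuplet note = 8 / 9 = 8/9 beats
6 notes = 6 × 8/9 = 16/3
= 16/3 beats


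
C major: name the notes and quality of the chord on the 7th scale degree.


Step by step:
C major scale: C D E F G A B
Diatonic triad on degree 7 stacks scale notes 7, 2, 4: B D F
B→D = 3 semitones; B→F = 6 semitones → diminished triad
= B D F (diminished)


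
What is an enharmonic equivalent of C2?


Let's work it out.
Enharmonic notes sound the same pitch but are spelled with different letter names
C and Dbb name the same pitch class
= Dbb2


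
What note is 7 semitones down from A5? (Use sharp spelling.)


A5: chromatic position 9 in octave 5 → absolute = 5×12 + 9 = 69
Transpose down 7: 69 - 7 = 62
62 = 5×12 + 2 → D in octave 5
Result = D5


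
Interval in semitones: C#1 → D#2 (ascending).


Absolute semitone position = octave×12 + chromatic position
C#1: 1×12 + 1 = 13
D#2: 2×12 + 3 = 27
Difference = 27 - 13 = 14
= 14 semitones


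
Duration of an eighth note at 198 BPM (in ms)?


Working:
One quarter-note beat = 60000 / BPM = 60000 / 198 ms
Eighth note = 1/2 × quarter note
Duration = 1/2 × 60000 / 198 = 30000 / 198
= 151.5 ms


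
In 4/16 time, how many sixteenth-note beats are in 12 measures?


Time signature 4/16: the bottom number 16 means the sixteenth note gets one count
The top number 4 means 4 sixteenth-note beats per measure
Total = 4 × 12 measures
= 48 sixteenth-note beats


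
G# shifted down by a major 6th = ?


Solution.
major 6th: 6 letter names, 9 semitones
Letter: G - 5 → B
Pitch: G# - 9 semitones, spelled as a B → B
= B


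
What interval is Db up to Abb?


Let's work it out.
Letter names: D → A spans 5 letter names → a 5th
Semitones: Db → Abb = 6 half-steps
A 5th of 6 semitones is a diminished 5th
= diminished 5th


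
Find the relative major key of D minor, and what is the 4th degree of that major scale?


The relative major shares the key signature and is a minor 3rd above the minor tonic
A minor 3rd above D is F
→ relative major of D minor is F major
F major scale: F G A Bb C D E
= F major; 4th degree = Bb


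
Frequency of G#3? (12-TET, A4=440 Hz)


Solution.
f = 440 × 2^(n/12) where n = semitones from A4
G#3: -13 semitones from A4
f = 440 × 2^(-13/12)
f = 207.65 Hz


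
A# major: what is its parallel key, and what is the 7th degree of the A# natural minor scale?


Parallel keys share the same tonic but differ in mode
A# major → parallel is A# minor
A# natural minor scale: A# B# C# D# E# F# G#
= A# minor; 7th degree = G#


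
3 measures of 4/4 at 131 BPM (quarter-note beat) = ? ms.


Working:
Quarter-note beat duration = 60000 / 131 ms
Beats per measure (4/4) = 4
One measure = 4 × 60000 / 131 = 240000 / 131 ms
3 measures = 3 × 240000 / 131 = 720000 / 131
= 5496.2 ms


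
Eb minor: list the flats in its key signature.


Flat minor keys: A(0), D(1), G(2), C(3), F(4), Bb(5), Eb(6), Ab(7)
Eb minor has 6 flats
Order of flats: Bb Eb Ab Db Gb Cb Fb → first 6: Bb, Eb, Ab, Db, Gb, Cb
= Bb, Eb, Ab, Db, Gb, Cb


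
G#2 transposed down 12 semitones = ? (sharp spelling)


Step by step:
G#2: chromatic position 8 in octave 2 → absolute = 2×12 + 8 = 32
Transpose down 12: 32 - 12 = 20
20 = 1×12 + 8 → G# in octave 1
Result = G#1


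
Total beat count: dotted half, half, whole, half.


Let's work it out.
Beat values:
  dotted half = 3 beats
  half = 2 beats
  whole = 4 beats
  half = 2 beats
Sum = 3 + 2 + 4 + 2
= 11 beats


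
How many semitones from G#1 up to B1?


Working:
Absolute semitone position = octave×12 + chromatic position
G#1: 1×12 + 8 = 20
B1: 1×12 + 11 = 23
Difference = 23 - 20 = 3
= 3 semitones


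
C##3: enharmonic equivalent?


Solution.
Enharmonic notes sound the same pitch but are spelled with different letter names
C## and D name the same pitch class
= D3


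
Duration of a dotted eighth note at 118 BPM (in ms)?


One quarter-note beat = 60000 / BPM = 60000 / 118 ms
Dotted eighth note = 3/4 × quarter note
Duration = 3/4 × 60000 / 118 = 45000 / 118
= 381.4 ms


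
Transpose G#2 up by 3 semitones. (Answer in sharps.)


Let's work it out.
G#2: chromatic position 8 in octave 2 → absolute = 2×12 + 8 = 32
Transpose up 3: 32 + 3 = 35
35 = 2×12 + 11 → B in octave 2
Result = B2


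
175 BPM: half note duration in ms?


Let's work it out.
One quarter-note beat = 60000 / BPM = 60000 / 175 ms
Half note = 2 × quarter note
Duration = 2 × 60000 / 175 = 120000 / 175
= 685.7 ms


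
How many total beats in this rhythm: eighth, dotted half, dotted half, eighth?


Beat values:
  eighth = 0.5 beats
  dotted half = 3 beats
  dotted half = 3 beats
  eighth = 0.5 beats
Sum = 0.5 + 3 + 3 + 0.5
= 7 beats


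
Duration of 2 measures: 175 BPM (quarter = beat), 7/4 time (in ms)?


Step by step:
Quarter-note beat duration = 60000 / 175 ms
Beats per measure (7/4) = 7
One measure = 7 × 60000 / 175 = 420000 / 175 ms
2 measures = 2 × 420000 / 175 = 840000 / 175
= 4800.0 ms


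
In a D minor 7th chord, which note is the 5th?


Reasoning:
Minor 7th chord = root + minor 3rd + perfect 5th + minor 7th
Seventh chords stack in thirds, so the letter names are D-F-A-C
Root: D
Minor 3rd above D: F
Perfect 5th above D: A
Minor 7th above D: C
The 5th = A


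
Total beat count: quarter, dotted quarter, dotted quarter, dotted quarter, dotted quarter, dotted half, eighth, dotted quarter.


Reasoning:
Beat values:
  quarter = 1 beat
  dotted quarter = 1.5 beats
  dotted quarter = 1.5 beats
  dotted quarter = 1.5 beats
  dotted quarter = 1.5 beats
  dotted half = 3 beats
  eighth = 0.5 beats
  dotted quarter = 1.5 beats
Sum = 1 + 1.5 + 1.5 + 1.5 + 1.5 + 3 + 0.5 + 1.5
= 12 beats


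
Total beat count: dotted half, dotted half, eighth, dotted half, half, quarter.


Let's work it out.
Beat values:
  dotted half = 3 beats
  dotted half = 3 beats
  eighth = 0.5 beats
  dotted half = 3 beats
  half = 2 beats
  quarter = 1 beat
Sum = 3 + 3 + 0.5 + 3 + 2 + 1
= 12.5 beats
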